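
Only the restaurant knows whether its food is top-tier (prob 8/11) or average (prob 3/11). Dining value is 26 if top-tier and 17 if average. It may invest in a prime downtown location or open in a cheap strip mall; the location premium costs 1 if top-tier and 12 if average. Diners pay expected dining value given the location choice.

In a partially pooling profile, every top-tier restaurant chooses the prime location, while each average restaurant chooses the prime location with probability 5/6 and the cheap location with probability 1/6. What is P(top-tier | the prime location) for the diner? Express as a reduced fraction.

16/21

P(the prime location) = (8/11)·1 + (3/11)·(5/6) = 21/22.
By Bayes' rule, P(top-tier | the prime location) = (8/11) / (21/22) = 16/21.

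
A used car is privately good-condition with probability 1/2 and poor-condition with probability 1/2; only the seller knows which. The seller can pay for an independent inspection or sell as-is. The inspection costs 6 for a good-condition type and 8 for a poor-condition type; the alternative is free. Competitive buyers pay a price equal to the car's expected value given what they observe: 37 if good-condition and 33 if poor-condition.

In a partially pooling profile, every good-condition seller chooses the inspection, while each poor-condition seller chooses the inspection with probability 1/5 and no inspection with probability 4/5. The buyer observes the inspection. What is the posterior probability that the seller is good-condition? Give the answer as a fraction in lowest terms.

5/6

P(the inspection) = (1/2)·1 + (1/2)·(1/5) = 3/5.
By Bayes' rule, P(good-condition | the inspection) = (1/2) / (3/5) = 5/6.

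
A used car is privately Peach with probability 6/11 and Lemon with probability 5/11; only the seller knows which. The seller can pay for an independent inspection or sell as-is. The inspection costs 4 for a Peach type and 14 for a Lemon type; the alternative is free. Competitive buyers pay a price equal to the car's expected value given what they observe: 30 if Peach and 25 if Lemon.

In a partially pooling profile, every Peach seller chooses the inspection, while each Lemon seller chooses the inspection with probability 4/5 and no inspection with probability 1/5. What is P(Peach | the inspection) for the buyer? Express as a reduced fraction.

3/5

P(the inspection) = (6/11)·1 + (5/11)·(4/5) = 10/11.
By Bayes' rule, P(Peach | the inspection) = (6/11) / (10/11) = 3/5.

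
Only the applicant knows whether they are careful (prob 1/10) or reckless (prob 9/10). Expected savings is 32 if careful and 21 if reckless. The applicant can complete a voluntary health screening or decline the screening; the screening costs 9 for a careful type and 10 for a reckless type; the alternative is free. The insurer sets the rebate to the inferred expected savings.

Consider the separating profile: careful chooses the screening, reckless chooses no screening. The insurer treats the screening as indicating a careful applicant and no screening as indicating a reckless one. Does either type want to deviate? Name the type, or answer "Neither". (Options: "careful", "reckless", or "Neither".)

reckless

The screening pays 32; no screening pays 21.
careful: assigned the screening, nets 32 − 9 = 23; deviating to no screening nets 21.
reckless: assigned no screening, nets 21; deviating to the screening nets 32 − 10 = 22.
The reckless type gains 1 by deviating.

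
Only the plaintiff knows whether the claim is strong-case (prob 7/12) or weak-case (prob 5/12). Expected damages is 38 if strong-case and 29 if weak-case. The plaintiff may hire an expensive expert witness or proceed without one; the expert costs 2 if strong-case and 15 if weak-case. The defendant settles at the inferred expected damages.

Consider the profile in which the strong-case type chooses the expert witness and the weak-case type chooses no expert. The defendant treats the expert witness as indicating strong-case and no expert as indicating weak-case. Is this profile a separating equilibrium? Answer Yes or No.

Under these beliefs, the expert witness earns settlement 38 and no expert earns settlement 29.
strong-case: the expert witness nets 38 − 2 = 36; no expert nets 29. strong-case prefers the expert witness.
weak-case: the expert witness nets 38 − 15 = 23; no expert nets 29. weak-case prefers no expert.
Neither type deviates, so the separating profile is an equilibrium.

Yes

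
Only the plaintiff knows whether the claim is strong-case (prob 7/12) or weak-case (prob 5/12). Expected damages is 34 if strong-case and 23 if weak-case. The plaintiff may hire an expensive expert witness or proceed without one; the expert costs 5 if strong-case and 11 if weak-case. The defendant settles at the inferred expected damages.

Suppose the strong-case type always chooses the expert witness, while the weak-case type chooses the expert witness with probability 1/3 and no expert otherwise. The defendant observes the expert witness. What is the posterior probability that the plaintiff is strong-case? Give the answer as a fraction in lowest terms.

21/26

P(the expert witness) = (7/12)·1 + (5/12)·(1/3) = 13/18.
By Bayes' rule, P(strong-case | the expert witness) = (7/12) / (13/18) = 21/26.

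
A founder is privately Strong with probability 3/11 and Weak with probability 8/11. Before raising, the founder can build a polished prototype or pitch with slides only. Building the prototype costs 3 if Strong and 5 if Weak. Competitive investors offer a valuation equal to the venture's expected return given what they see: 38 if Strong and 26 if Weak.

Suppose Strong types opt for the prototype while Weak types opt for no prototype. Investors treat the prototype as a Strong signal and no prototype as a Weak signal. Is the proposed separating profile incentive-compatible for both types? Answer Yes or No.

No

Under these beliefs, the prototype earns valuation 38 and no prototype earns valuation 26.
Strong: the prototype nets 38 − 3 = 35; no prototype nets 26. Strong prefers the prototype.
Weak: the prototype nets 38 − 5 = 33; no prototype nets 26. Weak would deviate to the prototype.
Weak has a profitable deviation, so the profile is not an equilibrium.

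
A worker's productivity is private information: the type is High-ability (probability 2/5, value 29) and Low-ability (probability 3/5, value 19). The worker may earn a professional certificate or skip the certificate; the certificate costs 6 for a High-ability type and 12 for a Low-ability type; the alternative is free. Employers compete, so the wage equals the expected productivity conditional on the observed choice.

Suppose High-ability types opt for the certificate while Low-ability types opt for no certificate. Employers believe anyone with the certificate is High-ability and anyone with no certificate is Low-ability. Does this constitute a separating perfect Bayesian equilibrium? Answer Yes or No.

Under these beliefs, the certificate earns wage 29 and no certificate earns wage 19.
High-ability: the certificate nets 29 − 6 = 23; no certificate nets 19. High-ability prefers the certificate.
Low-ability: the certificate nets 29 − 12 = 17; no certificate nets 19. Low-ability prefers no certificate.
Neither type deviates, so the separating profile is an equilibrium.

Yes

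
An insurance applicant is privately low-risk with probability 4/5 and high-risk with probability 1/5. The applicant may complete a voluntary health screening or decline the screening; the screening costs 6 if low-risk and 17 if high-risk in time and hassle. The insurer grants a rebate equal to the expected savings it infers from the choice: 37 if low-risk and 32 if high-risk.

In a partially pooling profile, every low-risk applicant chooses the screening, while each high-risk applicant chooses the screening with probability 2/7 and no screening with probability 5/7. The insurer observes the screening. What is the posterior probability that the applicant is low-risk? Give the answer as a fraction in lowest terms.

14/15

P(the screening) = (4/5)·1 + (1/5)·(2/7) = 6/7.
By Bayes' rule, P(low-risk | the screening) = (4/5) / (6/7) = 14/15.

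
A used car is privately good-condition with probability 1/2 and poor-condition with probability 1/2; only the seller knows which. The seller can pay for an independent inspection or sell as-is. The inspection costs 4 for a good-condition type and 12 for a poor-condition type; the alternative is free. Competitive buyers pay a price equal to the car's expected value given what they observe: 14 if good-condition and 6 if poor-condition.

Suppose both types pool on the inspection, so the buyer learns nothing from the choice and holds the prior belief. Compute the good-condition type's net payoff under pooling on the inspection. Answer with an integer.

6

Pooled price = 1/2·14 + 1/2·6 = 10.
good-condition pays cost 4 for the inspection, so net payoff = 10 − 4 = 6.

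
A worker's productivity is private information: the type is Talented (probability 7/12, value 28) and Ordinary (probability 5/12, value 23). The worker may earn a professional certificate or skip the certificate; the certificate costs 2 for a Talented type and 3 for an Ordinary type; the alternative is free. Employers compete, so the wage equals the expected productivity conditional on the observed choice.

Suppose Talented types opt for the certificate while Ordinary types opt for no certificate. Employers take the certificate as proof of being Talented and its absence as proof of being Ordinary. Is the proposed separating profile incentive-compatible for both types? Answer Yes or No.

No

Under these beliefs, the certificate earns wage 28 and no certificate earns wage 23.
Talented: the certificate nets 28 − 2 = 26; no certificate nets 23. Talented prefers the certificate.
Ordinary: the certificate nets 28 − 3 = 25; no certificate nets 23. Ordinary would deviate to the certificate.
Ordinary has a profitable deviation, so the profile is not an equilibrium.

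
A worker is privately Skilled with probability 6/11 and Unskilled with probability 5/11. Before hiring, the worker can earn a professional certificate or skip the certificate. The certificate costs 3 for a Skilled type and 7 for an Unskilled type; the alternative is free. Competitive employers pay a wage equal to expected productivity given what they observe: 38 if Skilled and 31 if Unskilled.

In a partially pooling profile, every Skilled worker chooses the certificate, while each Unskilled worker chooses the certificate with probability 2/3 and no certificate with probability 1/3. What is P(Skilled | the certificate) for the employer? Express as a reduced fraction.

P(the certificate) = (6/11)·1 + (5/11)·(2/3) = 28/33.
By Bayes' rule, P(Skilled | the certificate) = (6/11) / (28/33) = 9/14.

9/14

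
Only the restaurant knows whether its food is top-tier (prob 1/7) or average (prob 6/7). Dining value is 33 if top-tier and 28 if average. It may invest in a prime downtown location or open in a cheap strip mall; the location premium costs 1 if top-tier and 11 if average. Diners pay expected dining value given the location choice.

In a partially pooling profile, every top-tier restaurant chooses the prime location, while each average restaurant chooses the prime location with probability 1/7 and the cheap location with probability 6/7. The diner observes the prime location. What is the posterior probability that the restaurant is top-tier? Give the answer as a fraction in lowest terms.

P(the prime location) = (1/7)·1 + (6/7)·(1/7) = 13/49.
By Bayes' rule, P(top-tier | the prime location) = (1/7) / (13/49) = 7/13.

7/13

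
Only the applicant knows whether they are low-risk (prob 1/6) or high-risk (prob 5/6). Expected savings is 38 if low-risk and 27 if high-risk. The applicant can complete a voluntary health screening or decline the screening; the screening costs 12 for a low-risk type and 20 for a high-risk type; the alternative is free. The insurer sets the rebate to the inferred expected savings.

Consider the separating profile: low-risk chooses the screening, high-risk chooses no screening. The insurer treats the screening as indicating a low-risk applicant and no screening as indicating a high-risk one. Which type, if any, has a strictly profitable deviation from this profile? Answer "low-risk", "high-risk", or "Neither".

low-risk

The screening pays 38; no screening pays 27.
low-risk: assigned the screening, nets 38 − 12 = 26; deviating to no screening nets 27.
high-risk: assigned no screening, nets 27; deviating to the screening nets 38 − 20 = 18.
The low-risk type gains 1 by deviating.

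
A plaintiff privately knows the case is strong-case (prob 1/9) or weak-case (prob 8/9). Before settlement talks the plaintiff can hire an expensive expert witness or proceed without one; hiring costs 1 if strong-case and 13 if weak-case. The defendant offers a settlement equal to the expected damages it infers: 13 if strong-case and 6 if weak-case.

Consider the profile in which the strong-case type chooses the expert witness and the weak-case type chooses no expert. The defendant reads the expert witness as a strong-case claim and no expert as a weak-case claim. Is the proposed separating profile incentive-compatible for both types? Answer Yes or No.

Yes

Under these beliefs, the expert witness earns settlement 13 and no expert earns settlement 6.
strong-case: the expert witness nets 13 − 1 = 12; no expert nets 6. strong-case prefers the expert witness.
weak-case: the expert witness nets 13 − 13 = 0; no expert nets 6. weak-case prefers no expert.
Neither type deviates, so the separating profile is an equilibrium.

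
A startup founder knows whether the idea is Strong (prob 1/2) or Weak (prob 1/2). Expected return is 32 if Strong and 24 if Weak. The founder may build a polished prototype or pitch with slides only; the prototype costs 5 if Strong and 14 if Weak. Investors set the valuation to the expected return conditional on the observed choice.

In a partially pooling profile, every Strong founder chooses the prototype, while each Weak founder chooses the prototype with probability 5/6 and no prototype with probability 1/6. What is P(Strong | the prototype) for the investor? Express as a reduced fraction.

P(the prototype) = (1/2)·1 + (1/2)·(5/6) = 11/12.
By Bayes' rule, P(Strong | the prototype) = (1/2) / (11/12) = 6/11.

6/11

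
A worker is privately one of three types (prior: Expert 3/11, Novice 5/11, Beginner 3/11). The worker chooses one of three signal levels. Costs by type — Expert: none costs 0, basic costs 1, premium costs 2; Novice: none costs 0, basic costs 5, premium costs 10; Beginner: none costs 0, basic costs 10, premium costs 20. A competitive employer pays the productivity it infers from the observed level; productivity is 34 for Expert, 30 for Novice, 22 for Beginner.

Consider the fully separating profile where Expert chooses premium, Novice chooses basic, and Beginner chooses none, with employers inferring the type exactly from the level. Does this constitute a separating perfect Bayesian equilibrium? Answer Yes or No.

Separating wages: premium → 34, basic → 30, none → 22.
Expert (assigned premium): none: 22 − 0 = 22; basic: 30 − 1 = 29; premium: 34 − 2 = 32. Expert stays.
Novice (assigned basic): none: 22 − 0 = 22; basic: 30 − 5 = 25; premium: 34 − 10 = 24. Novice stays.
Beginner (assigned none): none: 22 − 0 = 22; basic: 30 − 10 = 20; premium: 34 − 20 = 14. Beginner stays.
Every type prefers its assigned level; separation holds.

Yes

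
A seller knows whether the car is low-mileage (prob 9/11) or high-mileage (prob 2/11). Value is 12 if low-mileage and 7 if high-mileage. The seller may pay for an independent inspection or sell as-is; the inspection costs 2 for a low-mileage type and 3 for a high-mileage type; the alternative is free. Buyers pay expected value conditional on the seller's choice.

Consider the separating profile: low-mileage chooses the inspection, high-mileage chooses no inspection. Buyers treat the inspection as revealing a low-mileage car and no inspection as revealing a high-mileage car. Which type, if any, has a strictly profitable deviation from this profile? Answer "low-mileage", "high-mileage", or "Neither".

high-mileage

The inspection pays 12; no inspection pays 7.
low-mileage: assigned the inspection, nets 12 − 2 = 10; deviating to no inspection nets 7.
high-mileage: assigned no inspection, nets 7; deviating to the inspection nets 12 − 3 = 9.
The high-mileage type gains 2 by deviating.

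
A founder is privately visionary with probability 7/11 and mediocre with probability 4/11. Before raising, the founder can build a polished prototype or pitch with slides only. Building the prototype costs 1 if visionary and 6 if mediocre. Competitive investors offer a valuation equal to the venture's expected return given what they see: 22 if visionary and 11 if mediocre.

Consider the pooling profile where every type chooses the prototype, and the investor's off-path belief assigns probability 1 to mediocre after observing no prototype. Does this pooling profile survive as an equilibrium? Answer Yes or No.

Yes

On path, the investor holds the prior and pays 7/11·22 + 4/11·11 = 18. Off path (no prototype), believing mediocre, it pays 11.
visionary: the prototype nets 18 − 1 = 17; no prototype nets 11. visionary stays.
mediocre: the prototype nets 18 − 6 = 12; no prototype nets 11. mediocre stays.
No type deviates, so pooling is sustained.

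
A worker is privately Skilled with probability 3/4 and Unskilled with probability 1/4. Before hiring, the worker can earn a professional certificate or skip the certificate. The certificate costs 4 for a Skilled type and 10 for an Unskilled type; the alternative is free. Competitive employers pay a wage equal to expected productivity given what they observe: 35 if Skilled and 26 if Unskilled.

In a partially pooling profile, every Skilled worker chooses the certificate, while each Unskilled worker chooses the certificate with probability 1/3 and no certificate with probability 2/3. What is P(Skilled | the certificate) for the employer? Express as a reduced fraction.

9/10

P(the certificate) = (3/4)·1 + (1/4)·(1/3) = 5/6.
By Bayes' rule, P(Skilled | the certificate) = (3/4) / (5/6) = 9/10.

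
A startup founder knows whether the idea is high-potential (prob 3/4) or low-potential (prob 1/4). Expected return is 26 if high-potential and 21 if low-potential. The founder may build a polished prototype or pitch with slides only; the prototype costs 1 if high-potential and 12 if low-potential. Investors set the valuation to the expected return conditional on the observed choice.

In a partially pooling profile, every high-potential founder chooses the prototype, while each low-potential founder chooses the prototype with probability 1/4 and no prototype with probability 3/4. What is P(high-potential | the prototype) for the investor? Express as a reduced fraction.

P(the prototype) = (3/4)·1 + (1/4)·(1/4) = 13/16.
By Bayes' rule, P(high-potential | the prototype) = (3/4) / (13/16) = 12/13.

12/13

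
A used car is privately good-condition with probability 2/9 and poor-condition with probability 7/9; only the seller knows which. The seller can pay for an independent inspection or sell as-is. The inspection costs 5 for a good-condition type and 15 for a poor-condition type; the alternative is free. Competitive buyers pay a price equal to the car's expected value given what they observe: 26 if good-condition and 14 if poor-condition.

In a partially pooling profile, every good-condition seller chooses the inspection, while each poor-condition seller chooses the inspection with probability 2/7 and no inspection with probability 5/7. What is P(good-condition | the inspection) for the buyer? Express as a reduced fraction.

P(the inspection) = (2/9)·1 + (7/9)·(2/7) = 4/9.
By Bayes' rule, P(good-condition | the inspection) = (2/9) / (4/9) = 1/2.

1/2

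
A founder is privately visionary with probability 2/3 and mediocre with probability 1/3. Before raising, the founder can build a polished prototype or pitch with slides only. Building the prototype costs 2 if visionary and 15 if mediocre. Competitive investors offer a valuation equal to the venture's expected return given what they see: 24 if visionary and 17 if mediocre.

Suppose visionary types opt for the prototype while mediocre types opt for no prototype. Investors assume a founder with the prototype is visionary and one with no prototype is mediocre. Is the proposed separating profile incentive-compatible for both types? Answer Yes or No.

Yes

Under these beliefs, the prototype earns valuation 24 and no prototype earns valuation 17.
visionary: the prototype nets 24 − 2 = 22; no prototype nets 17. visionary prefers the prototype.
mediocre: the prototype nets 24 − 15 = 9; no prototype nets 17. mediocre prefers no prototype.
Neither type deviates, so the separating profile is an equilibrium.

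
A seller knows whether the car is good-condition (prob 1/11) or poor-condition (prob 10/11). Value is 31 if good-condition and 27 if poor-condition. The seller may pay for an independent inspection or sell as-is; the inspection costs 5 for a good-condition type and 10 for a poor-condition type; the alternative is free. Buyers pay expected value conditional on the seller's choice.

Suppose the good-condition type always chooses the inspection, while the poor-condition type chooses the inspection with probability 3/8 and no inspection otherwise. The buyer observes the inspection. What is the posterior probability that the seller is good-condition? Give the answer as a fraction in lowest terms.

P(the inspection) = (1/11)·1 + (10/11)·(3/8) = 19/44.
By Bayes' rule, P(good-condition | the inspection) = (1/11) / (19/44) = 4/19.

4/19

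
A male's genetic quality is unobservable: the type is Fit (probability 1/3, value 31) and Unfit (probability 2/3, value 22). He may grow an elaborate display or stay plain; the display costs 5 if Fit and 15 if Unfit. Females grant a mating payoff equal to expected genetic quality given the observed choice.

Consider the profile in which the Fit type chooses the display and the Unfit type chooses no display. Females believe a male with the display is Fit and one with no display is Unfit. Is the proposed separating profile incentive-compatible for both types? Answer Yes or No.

Yes

Under these beliefs, the display earns mating payoff 31 and no display earns mating payoff 22.
Fit: the display nets 31 − 5 = 26; no display nets 22. Fit prefers the display.
Unfit: the display nets 31 − 15 = 16; no display nets 22. Unfit prefers no display.
Neither type deviates, so the separating profile is an equilibrium.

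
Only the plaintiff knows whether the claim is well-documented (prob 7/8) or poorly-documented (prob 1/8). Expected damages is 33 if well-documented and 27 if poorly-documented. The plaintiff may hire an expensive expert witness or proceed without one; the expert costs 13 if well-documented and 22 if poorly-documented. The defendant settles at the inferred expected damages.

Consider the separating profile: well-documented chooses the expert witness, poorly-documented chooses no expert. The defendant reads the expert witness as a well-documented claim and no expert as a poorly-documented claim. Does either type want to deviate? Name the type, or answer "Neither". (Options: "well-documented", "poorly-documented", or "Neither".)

well-documented

The expert witness pays 33; no expert pays 27.
well-documented: assigned the expert witness, nets 33 − 13 = 20; deviating to no expert nets 27.
poorly-documented: assigned no expert, nets 27; deviating to the expert witness nets 33 − 22 = 11.
The well-documented type gains 7 by deviating.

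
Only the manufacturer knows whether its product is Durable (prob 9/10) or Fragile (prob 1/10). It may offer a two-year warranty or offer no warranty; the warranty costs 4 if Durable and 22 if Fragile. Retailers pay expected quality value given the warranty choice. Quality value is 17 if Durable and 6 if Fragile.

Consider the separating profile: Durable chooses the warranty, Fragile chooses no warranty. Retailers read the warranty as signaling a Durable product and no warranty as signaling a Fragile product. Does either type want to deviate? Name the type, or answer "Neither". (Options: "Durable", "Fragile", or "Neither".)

Neither

The warranty pays 17; no warranty pays 6.
Durable: assigned the warranty, nets 17 − 4 = 13; deviating to no warranty nets 6.
Fragile: assigned no warranty, nets 6; deviating to the warranty nets 17 − 22 = -5.
Both types strictly prefer their assigned action; no profitable deviation.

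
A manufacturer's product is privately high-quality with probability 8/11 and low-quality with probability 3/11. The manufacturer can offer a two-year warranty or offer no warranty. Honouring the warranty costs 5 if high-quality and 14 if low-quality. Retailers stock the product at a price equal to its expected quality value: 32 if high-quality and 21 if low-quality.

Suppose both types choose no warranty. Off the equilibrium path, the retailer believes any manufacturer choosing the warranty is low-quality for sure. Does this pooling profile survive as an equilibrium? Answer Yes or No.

On path, the retailer holds the prior and pays 8/11·32 + 3/11·21 = 29. Off path (the warranty), believing low-quality, it pays 21.
high-quality: no warranty nets 29; the warranty nets 21 − 5 = 16. high-quality stays.
low-quality: no warranty nets 29; the warranty nets 21 − 14 = 7. low-quality stays.
No type deviates, so pooling is sustained.

Yes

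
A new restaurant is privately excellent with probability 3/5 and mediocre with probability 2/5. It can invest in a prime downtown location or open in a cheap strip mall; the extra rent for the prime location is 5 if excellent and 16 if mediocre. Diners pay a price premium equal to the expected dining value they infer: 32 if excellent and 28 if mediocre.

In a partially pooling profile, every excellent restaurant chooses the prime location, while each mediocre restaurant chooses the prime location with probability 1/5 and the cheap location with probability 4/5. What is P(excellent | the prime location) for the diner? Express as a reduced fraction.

P(the prime location) = (3/5)·1 + (2/5)·(1/5) = 17/25.
By Bayes' rule, P(excellent | the prime location) = (3/5) / (17/25) = 15/17.

15/17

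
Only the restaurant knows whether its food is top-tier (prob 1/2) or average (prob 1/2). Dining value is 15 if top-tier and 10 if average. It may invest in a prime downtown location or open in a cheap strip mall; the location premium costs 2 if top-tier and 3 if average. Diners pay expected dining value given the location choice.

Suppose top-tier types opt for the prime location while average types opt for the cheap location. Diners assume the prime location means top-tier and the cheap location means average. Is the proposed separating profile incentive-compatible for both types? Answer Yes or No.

Under these beliefs, the prime location earns price premium 15 and the cheap location earns price premium 10.
top-tier: the prime location nets 15 − 2 = 13; the cheap location nets 10. top-tier prefers the prime location.
average: the prime location nets 15 − 3 = 12; the cheap location nets 10. average would deviate to the prime location.
average has a profitable deviation, so the profile is not an equilibrium.

No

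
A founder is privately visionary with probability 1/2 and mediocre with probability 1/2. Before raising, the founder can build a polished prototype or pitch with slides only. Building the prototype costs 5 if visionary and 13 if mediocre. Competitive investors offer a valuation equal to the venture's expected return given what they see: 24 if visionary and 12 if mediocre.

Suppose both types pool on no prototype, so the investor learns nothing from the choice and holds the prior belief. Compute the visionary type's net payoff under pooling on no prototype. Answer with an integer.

18

Pooled valuation = 1/2·24 + 1/2·12 = 18.
visionary pays no cost for no prototype, so net payoff = 18.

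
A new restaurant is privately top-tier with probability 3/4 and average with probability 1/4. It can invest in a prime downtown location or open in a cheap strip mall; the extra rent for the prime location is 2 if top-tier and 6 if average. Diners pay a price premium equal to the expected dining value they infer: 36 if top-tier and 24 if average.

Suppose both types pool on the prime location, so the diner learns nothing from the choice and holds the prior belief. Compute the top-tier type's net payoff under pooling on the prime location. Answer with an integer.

31

Pooled price premium = 3/4·36 + 1/4·24 = 33.
top-tier pays cost 2 for the prime location, so net payoff = 33 − 2 = 31.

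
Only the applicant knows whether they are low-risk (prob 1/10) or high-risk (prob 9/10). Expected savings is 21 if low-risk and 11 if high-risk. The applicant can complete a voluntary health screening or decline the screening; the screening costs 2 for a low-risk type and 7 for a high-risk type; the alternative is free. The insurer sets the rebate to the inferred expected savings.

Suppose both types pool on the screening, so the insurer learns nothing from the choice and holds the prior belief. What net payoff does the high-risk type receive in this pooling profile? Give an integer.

5

Pooled rebate = 1/10·21 + 9/10·11 = 12.
high-risk pays cost 7 for the screening, so net payoff = 12 − 7 = 5.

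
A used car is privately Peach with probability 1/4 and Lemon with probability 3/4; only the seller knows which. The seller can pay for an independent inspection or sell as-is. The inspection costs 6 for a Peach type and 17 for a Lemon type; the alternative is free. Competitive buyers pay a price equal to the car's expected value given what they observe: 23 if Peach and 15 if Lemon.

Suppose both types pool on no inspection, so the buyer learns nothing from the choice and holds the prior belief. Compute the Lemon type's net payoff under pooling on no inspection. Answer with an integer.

Pooled price = 1/4·23 + 3/4·15 = 17.
Lemon pays no cost for no inspection, so net payoff = 17.

17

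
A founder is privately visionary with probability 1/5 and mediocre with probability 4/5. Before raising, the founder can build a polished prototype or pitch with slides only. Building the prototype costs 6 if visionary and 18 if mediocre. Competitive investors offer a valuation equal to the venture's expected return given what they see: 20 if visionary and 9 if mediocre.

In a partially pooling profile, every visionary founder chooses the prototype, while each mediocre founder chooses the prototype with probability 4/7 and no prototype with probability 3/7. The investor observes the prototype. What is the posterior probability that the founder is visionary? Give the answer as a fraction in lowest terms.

P(the prototype) = (1/5)·1 + (4/5)·(4/7) = 23/35.
By Bayes' rule, P(visionary | the prototype) = (1/5) / (23/35) = 7/23.

7/23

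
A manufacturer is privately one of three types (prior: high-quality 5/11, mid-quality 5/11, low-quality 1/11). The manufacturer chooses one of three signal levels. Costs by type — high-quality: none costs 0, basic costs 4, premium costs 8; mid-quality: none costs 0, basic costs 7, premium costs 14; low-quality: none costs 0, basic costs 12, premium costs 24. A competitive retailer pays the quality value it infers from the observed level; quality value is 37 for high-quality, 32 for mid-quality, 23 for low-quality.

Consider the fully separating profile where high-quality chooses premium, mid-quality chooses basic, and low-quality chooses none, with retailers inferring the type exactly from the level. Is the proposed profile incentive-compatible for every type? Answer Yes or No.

Yes

Separating prices: premium → 37, basic → 32, none → 23.
high-quality (assigned premium): none: 23 − 0 = 23; basic: 32 − 4 = 28; premium: 37 − 8 = 29. high-quality stays.
mid-quality (assigned basic): none: 23 − 0 = 23; basic: 32 − 7 = 25; premium: 37 − 14 = 23. mid-quality stays.
low-quality (assigned none): none: 23 − 0 = 23; basic: 32 − 12 = 20; premium: 37 − 24 = 13. low-quality stays.
Every type prefers its assigned level; separation holds.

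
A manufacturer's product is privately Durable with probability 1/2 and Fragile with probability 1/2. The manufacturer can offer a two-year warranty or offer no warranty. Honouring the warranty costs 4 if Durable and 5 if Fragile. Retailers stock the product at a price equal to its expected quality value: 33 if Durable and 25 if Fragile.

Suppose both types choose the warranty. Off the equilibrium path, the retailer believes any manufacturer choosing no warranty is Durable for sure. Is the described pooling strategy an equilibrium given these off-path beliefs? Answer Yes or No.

No

On path, the retailer holds the prior and pays 1/2·33 + 1/2·25 = 29. Off path (no warranty), believing Durable, it pays 33.
Durable: the warranty nets 29 − 4 = 25; no warranty nets 33. Durable would deviate.
Fragile: the warranty nets 29 − 5 = 24; no warranty nets 33. Fragile would deviate.
A type deviates, so pooling fails.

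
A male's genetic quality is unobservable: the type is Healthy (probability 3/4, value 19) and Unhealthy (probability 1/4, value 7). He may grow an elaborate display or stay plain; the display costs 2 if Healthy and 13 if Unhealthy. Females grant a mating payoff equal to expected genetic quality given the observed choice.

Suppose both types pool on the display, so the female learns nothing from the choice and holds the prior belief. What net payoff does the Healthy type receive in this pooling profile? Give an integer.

Pooled mating payoff = 3/4·19 + 1/4·7 = 16.
Healthy pays cost 2 for the display, so net payoff = 16 − 2 = 14.

14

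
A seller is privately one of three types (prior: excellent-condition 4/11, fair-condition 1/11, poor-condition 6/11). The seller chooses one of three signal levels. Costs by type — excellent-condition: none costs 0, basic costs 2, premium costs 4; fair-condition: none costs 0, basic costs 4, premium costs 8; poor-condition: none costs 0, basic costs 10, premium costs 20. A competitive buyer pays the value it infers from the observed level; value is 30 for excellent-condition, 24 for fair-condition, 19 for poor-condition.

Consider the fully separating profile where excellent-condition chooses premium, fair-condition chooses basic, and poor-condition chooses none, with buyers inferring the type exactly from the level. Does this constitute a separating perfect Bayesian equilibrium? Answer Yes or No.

No

Separating prices: premium → 30, basic → 24, none → 19.
excellent-condition (assigned premium): none: 19 − 0 = 19; basic: 24 − 2 = 22; premium: 30 − 4 = 26. excellent-condition stays.
fair-condition (assigned basic): none: 19 − 0 = 19; basic: 24 − 4 = 20; premium: 30 − 8 = 22. fair-condition prefers premium.
poor-condition (assigned none): none: 19 − 0 = 19; basic: 24 − 10 = 14; premium: 30 − 20 = 10. poor-condition stays.
At least one type deviates; the separating profile fails.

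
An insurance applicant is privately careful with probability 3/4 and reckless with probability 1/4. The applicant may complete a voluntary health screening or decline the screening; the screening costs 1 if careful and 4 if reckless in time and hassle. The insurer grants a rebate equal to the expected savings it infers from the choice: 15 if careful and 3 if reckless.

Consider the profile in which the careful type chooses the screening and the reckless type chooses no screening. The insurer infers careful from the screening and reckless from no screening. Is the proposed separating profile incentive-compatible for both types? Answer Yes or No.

No

Under these beliefs, the screening earns rebate 15 and no screening earns rebate 3.
careful: the screening nets 15 − 1 = 14; no screening nets 3. careful prefers the screening.
reckless: the screening nets 15 − 4 = 11; no screening nets 3. reckless would deviate to the screening.
reckless has a profitable deviation, so the profile is not an equilibrium.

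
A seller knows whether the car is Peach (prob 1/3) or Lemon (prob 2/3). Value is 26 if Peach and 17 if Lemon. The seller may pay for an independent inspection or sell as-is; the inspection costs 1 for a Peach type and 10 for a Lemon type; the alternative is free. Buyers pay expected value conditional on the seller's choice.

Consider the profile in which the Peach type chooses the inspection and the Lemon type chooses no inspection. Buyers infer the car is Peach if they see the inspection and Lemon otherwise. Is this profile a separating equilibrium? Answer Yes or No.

Under these beliefs, the inspection earns price 26 and no inspection earns price 17.
Peach: the inspection nets 26 − 1 = 25; no inspection nets 17. Peach prefers the inspection.
Lemon: the inspection nets 26 − 10 = 16; no inspection nets 17. Lemon prefers no inspection.
Neither type deviates, so the separating profile is an equilibrium.

Yes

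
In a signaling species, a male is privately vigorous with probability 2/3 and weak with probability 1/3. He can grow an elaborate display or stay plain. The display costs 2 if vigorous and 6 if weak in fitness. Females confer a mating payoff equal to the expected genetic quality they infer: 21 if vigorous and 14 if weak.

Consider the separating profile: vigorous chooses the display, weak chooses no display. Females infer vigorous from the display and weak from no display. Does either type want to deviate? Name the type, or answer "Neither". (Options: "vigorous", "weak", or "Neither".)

weak

The display pays 21; no display pays 14.
vigorous: assigned the display, nets 21 − 2 = 19; deviating to no display nets 14.
weak: assigned no display, nets 14; deviating to the display nets 21 − 6 = 15.
The weak type gains 1 by deviating.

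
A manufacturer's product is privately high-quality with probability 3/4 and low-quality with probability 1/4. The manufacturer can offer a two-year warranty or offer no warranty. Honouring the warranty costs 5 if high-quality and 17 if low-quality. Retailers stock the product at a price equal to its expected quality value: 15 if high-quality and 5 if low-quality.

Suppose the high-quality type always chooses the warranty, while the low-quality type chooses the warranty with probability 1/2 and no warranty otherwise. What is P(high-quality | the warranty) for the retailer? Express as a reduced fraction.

6/7

P(the warranty) = (3/4)·1 + (1/4)·(1/2) = 7/8.
By Bayes' rule, P(high-quality | the warranty) = (3/4) / (7/8) = 6/7.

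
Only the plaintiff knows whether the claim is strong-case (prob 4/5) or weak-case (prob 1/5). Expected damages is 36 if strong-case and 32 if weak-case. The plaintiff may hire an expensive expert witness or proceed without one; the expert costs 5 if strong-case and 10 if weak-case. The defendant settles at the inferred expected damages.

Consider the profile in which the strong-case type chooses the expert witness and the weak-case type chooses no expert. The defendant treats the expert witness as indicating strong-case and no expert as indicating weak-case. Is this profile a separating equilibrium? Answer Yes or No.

No

Under these beliefs, the expert witness earns settlement 36 and no expert earns settlement 32.
strong-case: the expert witness nets 36 − 5 = 31; no expert nets 32. strong-case would deviate to no expert.
weak-case: the expert witness nets 36 − 10 = 26; no expert nets 32. weak-case prefers no expert.
strong-case has a profitable deviation, so the profile is not an equilibrium.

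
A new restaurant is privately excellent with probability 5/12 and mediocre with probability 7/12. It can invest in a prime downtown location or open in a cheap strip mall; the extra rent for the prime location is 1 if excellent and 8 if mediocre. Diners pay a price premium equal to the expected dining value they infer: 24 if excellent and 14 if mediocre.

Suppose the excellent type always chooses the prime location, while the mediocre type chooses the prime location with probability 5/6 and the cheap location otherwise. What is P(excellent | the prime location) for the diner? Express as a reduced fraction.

P(the prime location) = (5/12)·1 + (7/12)·(5/6) = 65/72.
By Bayes' rule, P(excellent | the prime location) = (5/12) / (65/72) = 6/13.

6/13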